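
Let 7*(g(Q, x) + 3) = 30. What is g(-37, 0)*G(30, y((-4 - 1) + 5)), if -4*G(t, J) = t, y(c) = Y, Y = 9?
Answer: -135/14 ≈ -9.6429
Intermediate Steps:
g(Q, x) = 9/7 (g(Q, x) = -3 + (⅐)*30 = -3 + 30/7 = 9/7)
y(c) = 9
G(t, J) = -t/4
g(-37, 0)*G(30, y((-4 - 1) + 5)) = 9*(-¼*30)/7 = (9/7)*(-15/2) = -135/14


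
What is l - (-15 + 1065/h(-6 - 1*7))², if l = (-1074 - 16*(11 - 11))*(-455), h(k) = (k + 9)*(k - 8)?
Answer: 383113055/784 ≈ 4.8866e+5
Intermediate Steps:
h(k) = (-8 + k)*(9 + k) (h(k) = (9 + k)*(-8 + k) = (-8 + k)*(9 + k))
l = 488670 (l = (-1074 - 16*0)*(-455) = (-1074 + 0)*(-455) = -1074*(-455) = 488670)
l - (-15 + 1065/h(-6 - 1*7))² = 488670 - (-15 + 1065/(-72 + (-6 - 1*7) + (-6 - 1*7)²))² = 488670 - (-15 + 1065/(-72 + (-6 - 7) + (-6 - 7)²))² = 488670 - (-15 + 1065/(-72 - 13 + (-13)²))² = 488670 - (-15 + 1065/(-72 - 13 + 169))² = 488670 - (-15 + 1065/84)² = 488670 - (-15 + 1065*(1/84))² = 488670 - (-15 + 355/28)² = 488670 - (-65/28)² = 488670 - 1*4225/784 = 488670 - 4225/784 = 383113055/784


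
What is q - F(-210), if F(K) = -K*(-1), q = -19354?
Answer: -19144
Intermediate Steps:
F(K) = K
q - F(-210) = -19354 - 1*(-210) = -19354 + 210 = -19144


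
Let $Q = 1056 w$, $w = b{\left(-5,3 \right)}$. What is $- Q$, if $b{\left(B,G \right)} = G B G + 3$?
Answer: $44352$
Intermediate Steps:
$b{\left(B,G \right)} = 3 + B G^{2}$ ($b{\left(B,G \right)} = B G G + 3 = B G^{2} + 3 = 3 + B G^{2}$)
$w = -42$ ($w = 3 - 5 \cdot 3^{2} = 3 - 45 = -42$)
$Q = -44352$ ($Q = 1056 \left(-42\right) = -44352$)
$- Q = \left(-1\right) \left(-44352\right) = 44352$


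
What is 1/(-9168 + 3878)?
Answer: -1/5290 ≈ -0.00018904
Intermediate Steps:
1/(-9168 + 3878) = 1/(-5290) = -1/5290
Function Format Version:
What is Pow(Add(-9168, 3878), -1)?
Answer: Rational(-1, 5290) ≈ -0.00018904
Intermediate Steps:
Pow(Add(-9168, 3878), -1) = Pow(-5290, -1) = Rational(-1, 5290)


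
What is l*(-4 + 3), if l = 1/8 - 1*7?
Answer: 55/8 ≈ 6.8750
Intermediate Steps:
l = -55/8 (l = ⅛ - 7 = -55/8 ≈ -6.8750)
l*(-4 + 3) = -55*(-4 + 3)/8 = -55/8*(-1) = 55/8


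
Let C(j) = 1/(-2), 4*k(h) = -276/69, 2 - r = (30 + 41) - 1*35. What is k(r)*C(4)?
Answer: ½ ≈ 0.50000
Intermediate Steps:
r = -34 (r = 2 - ((30 + 41) - 1*35) = 2 - (71 - 35) = 2 - 1*36 = 2 - 36 = -34)
k(h) = -1 (k(h) = (-276/69)/4 = (-276*1/69)/4 = (¼)*(-4) = -1)
C(j) = -½
k(r)*C(4) = -1*(-½) = ½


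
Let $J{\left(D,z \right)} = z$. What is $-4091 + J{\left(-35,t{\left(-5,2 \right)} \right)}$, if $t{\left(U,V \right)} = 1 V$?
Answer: $-4089$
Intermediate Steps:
$t{\left(U,V \right)} = V$
$-4091 + J{\left(-35,t{\left(-5,2 \right)} \right)} = -4091 + 2 = -4089$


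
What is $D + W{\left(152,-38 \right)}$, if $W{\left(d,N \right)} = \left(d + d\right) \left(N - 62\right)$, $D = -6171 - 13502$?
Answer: $-50073$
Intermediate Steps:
$D = -19673$
$W{\left(d,N \right)} = 2 d \left(-62 + N\right)$
$D + W{\left(152,-38 \right)} = -19673 + 2 \cdot 152 \left(-62 - 38\right) = -19673 + 2 \cdot 152 \left(-100\right) = -19673 - 30400 = -50073$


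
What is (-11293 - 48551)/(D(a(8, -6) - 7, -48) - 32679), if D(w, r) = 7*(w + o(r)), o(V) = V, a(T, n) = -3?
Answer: 59844/33085 ≈ 1.8088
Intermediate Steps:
D(w, r) = 7*r + 7*w (D(w, r) = 7*(w + r) = 7*(r + w) = 7*r + 7*w)
(-11293 - 48551)/(D(a(8, -6) - 7, -48) - 32679) = (-11293 - 48551)/((7*(-48) + 7*(-3 - 7)) - 32679) = -59844/((-336 + 7*(-10)) - 32679) = -59844/((-336 - 70) - 32679) = -59844/(-406 - 32679) = -59844/(-33085) = -59844*(-1/33085) = 59844/33085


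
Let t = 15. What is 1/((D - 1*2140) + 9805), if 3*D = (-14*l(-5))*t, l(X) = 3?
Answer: 1/7455 ≈ 0.00013414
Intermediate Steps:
D = -210 (D = (-14*3*15)/3 = (-42*15)/3 = (⅓)*(-630) = -210)
1/((D - 1*2140) + 9805) = 1/((-210 - 1*2140) + 9805) = 1/((-210 - 2140) + 9805) = 1/(-2350 + 9805) = 1/7455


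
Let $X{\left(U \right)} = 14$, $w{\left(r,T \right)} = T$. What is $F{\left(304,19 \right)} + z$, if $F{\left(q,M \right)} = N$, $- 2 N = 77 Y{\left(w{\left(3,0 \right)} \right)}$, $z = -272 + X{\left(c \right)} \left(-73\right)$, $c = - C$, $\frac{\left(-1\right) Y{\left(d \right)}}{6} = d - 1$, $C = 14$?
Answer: $-1525$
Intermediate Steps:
$Y{\left(d \right)} = 6 - 6 d$ ($Y{\left(d \right)} = - 6 \left(d - 1\right) = - 6 \left(-1 + d\right) = 6 - 6 d$)
$c = -14$ ($c = \left(-1\right) 14 = -14$)
$z = -1294$ ($z = -272 + 14 \left(-73\right) = -272 - 1022 = -1294$)
$N = -231$ ($N = - \frac{77 \left(6 - 0\right)}{2} = - \frac{77 \left(6 + 0\right)}{2} = - \frac{77 \cdot 6}{2} = \left(- \frac{1}{2}\right) 462 = -231$)
$F{\left(q,M \right)} = -231$
$F{\left(304,19 \right)} + z = -231 - 1294 = -1525$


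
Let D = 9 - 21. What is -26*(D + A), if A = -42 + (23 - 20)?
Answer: 1326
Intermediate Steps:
D = -12
A = -39 (A = -42 + 3 = -39)
-26*(D + A) = -26*(-12 - 39) = -26*(-51) = 1326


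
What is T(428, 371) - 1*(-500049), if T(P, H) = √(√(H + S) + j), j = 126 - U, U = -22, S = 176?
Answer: 500049 + √(148 + √547) ≈ 5.0006e+5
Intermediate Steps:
j = 148 (j = 126 - 1*(-22) = 126 + 22 = 148)
T(P, H) = √(148 + √(176 + H)) (T(P, H) = √(√(H + 176) + 148) = √(√(176 + H) + 148) = √(148 + √(176 + H)))
T(428, 371) - 1*(-500049) = √(148 + √(176 + 371)) - 1*(-500049) = √(148 + √547) + 500049 = 500049 + √(148 + √547)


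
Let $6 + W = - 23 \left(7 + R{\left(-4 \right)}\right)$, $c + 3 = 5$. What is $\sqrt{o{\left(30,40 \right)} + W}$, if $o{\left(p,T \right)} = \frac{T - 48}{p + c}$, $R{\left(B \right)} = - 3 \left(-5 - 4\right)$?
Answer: $\frac{i \sqrt{3153}}{2} \approx 28.076 i$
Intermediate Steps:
$c = 2$ ($c = -3 + 5 = 2$)
$R{\left(B \right)} = 27$ ($R{\left(B \right)} = \left(-3\right) \left(-9\right) = 27$)
$o{\left(p,T \right)} = \frac{-48 + T}{2 + p}$ ($o{\left(p,T \right)} = \frac{T - 48}{p + 2} = \frac{-48 + T}{2 + p}$)
$W = -788$ ($W = -6 - 23 \left(7 + 27\right) = -6 - 782 = -788$)
$\sqrt{o{\left(30,40 \right)} + W} = \sqrt{\frac{-48 + 40}{2 + 30} - 788} = \sqrt{\frac{1}{32} \left(-8\right) - 788} = \sqrt{- \frac{1}{4} - 788} = \sqrt{- \frac{3153}{4}} = \frac{i \sqrt{3153}}{2}$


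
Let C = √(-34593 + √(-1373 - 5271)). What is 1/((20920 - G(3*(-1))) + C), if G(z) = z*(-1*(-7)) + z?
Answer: 1/(20944 + √(-34593 + 2*I*√1661)) ≈ 4.7742e-5 - 4.24e-7*I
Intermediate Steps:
G(z) = 8*z (G(z) = z*7 + z = 7*z + z = 8*z)
C = √(-34593 + 2*I*√1661) (C = √(-34593 + √(-6644)) = √(-34593 + 2*I*√1661) ≈ 0.219 + 185.99*I)
1/((20920 - G(3*(-1))) + C) = 1/((20920 - 8*3*(-1)) + √(-34593 + 2*I*√1661)) = 1/((20920 - 8*(-3)) + √(-34593 + 2*I*√1661)) = 1/((20920 - 1*(-24)) + √(-34593 + 2*I*√1661)) = 1/((20920 + 24) + √(-34593 + 2*I*√1661)) = 1/(20944 + √(-34593 + 2*I*√1661))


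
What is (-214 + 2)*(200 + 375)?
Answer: -121900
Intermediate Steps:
(-214 + 2)*(200 + 375) = -212*575 = -121900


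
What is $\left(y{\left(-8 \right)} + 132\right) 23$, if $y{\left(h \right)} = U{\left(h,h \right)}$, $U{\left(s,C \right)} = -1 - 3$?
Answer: $2944$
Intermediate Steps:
$U{\left(s,C \right)} = -4$
$y{\left(h \right)} = -4$
$\left(y{\left(-8 \right)} + 132\right) 23 = \left(-4 + 132\right) 23 = 128 \cdot 23 = 2944$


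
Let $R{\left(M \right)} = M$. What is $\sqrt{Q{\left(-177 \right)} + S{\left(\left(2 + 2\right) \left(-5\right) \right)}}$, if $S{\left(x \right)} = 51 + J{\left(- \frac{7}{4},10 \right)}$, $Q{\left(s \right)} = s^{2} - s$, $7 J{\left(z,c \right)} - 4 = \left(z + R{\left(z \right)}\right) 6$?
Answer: $\frac{\sqrt{1546174}}{7} \approx 177.64$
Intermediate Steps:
$J{\left(z,c \right)} = \frac{4}{7} + \frac{12 z}{7}$ ($J{\left(z,c \right)} = \frac{4}{7} + \frac{\left(z + z\right) 6}{7} = \frac{4}{7} + \frac{2 z 6}{7} = \frac{4}{7} + \frac{12 z}{7}$)
$S{\left(x \right)} = \frac{340}{7}$ ($S{\left(x \right)} = 51 + \left(\frac{4}{7} + \frac{12 \left(- \frac{7}{4}\right)}{7}\right) = 51 + \left(\frac{4}{7} + \frac{12 \left(\left(-7\right) \frac{1}{4}\right)}{7}\right) = 51 + \left(\frac{4}{7} + \frac{12}{7} \left(- \frac{7}{4}\right)\right) = 51 + \left(\frac{4}{7} - 3\right) = 51 - \frac{17}{7} = \frac{340}{7}$)
$\sqrt{Q{\left(-177 \right)} + S{\left(\left(2 + 2\right) \left(-5\right) \right)}} = \sqrt{- 177 \left(-1 - 177\right) + \frac{340}{7}} = \sqrt{\left(-177\right) \left(-178\right) + \frac{340}{7}} = \sqrt{31506 + \frac{340}{7}} = \sqrt{\frac{220882}{7}} = \frac{\sqrt{1546174}}{7}$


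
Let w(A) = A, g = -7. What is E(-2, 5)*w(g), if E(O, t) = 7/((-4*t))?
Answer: 49/20 ≈ 2.4500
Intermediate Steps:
E(O, t) = -7/(4*t) (E(O, t) = 7*(-1/(4*t)) = -7/(4*t))
E(-2, 5)*w(g) = -7/4/5*(-7) = -7/4*1/5*(-7) = -7/20*(-7) = 49/20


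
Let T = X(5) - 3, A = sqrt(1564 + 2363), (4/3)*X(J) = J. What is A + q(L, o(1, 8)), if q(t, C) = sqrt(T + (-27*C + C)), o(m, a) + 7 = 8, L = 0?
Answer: sqrt(3927) + I*sqrt(101)/2 ≈ 62.666 + 5.0249*I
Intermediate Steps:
X(J) = 3*J/4
o(m, a) = 1 (o(m, a) = -7 + 8 = 1)
A = sqrt(3927) ≈ 62.666
T = 3/4 (T = (3/4)*5 - 3 = 15/4 - 3 = 3/4 ≈ 0.75000)
q(t, C) = sqrt(3/4 - 26*C) (q(t, C) = sqrt(3/4 + (-27*C + C)) = sqrt(3/4 - 26*C))
A + q(L, o(1, 8)) = sqrt(3927) + sqrt(3 - 104*1)/2 = sqrt(3927) + sqrt(3 - 104)/2 = sqrt(3927) + sqrt(-101)/2 = sqrt(3927) + (I*sqrt(101))/2 = sqrt(3927) + I*sqrt(101)/2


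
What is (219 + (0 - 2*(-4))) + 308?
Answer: 535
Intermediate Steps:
(219 + (0 - 2*(-4))) + 308 = (219 + (0 + 8)) + 308 = (219 + 8) + 308 = 227 + 308 = 535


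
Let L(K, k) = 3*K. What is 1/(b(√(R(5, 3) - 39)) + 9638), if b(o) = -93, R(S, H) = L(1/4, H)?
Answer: 1/9545 ≈ 0.00010477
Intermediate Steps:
R(S, H) = ¾ (R(S, H) = 3/4 = 3*(¼) = ¾)
1/(b(√(R(5, 3) - 39)) + 9638) = 1/(-93 + 9638) = 1/9545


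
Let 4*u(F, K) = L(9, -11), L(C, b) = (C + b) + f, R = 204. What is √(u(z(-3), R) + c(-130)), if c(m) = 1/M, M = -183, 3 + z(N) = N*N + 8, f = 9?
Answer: √233691/366 ≈ 1.3208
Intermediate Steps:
L(C, b) = 9 + C + b (L(C, b) = (C + b) + 9 = 9 + C + b)
z(N) = 5 + N² (z(N) = -3 + (N*N + 8) = -3 + (N² + 8) = -3 + (8 + N²) = 5 + N²)
u(F, K) = 7/4 (u(F, K) = (9 + 9 - 11)/4 = (¼)*7 = 7/4)
c(m) = -1/183 (c(m) = 1/(-183) = -1/183)
√(u(z(-3), R) + c(-130)) = √(7/4 - 1/183) = √(1277/732) = √233691/366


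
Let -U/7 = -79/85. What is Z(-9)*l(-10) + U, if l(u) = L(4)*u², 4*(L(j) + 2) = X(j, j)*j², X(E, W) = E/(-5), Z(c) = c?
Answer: 398353/85 ≈ 4686.5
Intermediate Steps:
U = 553/85 (U = -(-553)/85 = -7*(-79/85) = 553/85 ≈ 6.5059)
X(E, W) = -E/5 (X(E, W) = E*(-⅕) = -E/5)
L(j) = -2 - j³/20 (L(j) = -2 + ((-j/5)*j²)/4 = -2 + (-j³/5)/4 = -2 - j³/20)
l(u) = -26*u²/5 (l(u) = (-2 - 1/20*4³)*u² = (-2 - 1/20*64)*u² = (-2 - 16/5)*u² = -26*u²/5)
Z(-9)*l(-10) + U = -(-234)*(-10)²/5 + 553/85 = -(-234)*100/5 + 553/85 = -9*(-520) + 553/85 = 4680 + 553/85 = 398353/85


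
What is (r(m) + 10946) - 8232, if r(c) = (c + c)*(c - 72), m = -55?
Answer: 16684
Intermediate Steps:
r(c) = 2*c*(-72 + c) (r(c) = (2*c)*(-72 + c) = 2*c*(-72 + c))
(r(m) + 10946) - 8232 = (2*(-55)*(-72 - 55) + 10946) - 8232 = (2*(-55)*(-127) + 10946) - 8232 = (13970 + 10946) - 8232 = 24916 - 8232 = 16684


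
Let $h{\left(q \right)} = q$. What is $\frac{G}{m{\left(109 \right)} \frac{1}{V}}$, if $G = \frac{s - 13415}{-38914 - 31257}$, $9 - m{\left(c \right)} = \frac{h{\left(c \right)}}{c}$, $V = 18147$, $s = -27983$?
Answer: $\frac{375624753}{280684} \approx 1338.2$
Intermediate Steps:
$m{\left(c \right)} = 8$ ($m{\left(c \right)} = 9 - \frac{c}{c} = 9 - 1 = 8$)
$G = \frac{41398}{70171}$ ($G = \frac{-27983 - 13415}{-38914 - 31257} = - \frac{41398}{-70171} = \left(-41398\right) \left(- \frac{1}{70171}\right) = \frac{41398}{70171} \approx 0.58996$)
$\frac{G}{m{\left(109 \right)} \frac{1}{V}} = \frac{41398}{70171 \cdot \frac{8}{18147}} = \frac{41398}{70171} \cdot \frac{18147}{8} = \frac{375624753}{280684}$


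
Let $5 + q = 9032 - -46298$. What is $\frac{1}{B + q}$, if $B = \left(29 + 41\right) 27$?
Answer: $\frac{1}{57215} \approx 1.7478 \cdot 10^{-5}$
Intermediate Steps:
$q = 55325$ ($q = -5 + \left(9032 - -46298\right) = -5 + \left(9032 + 46298\right) = -5 + 55330 = 55325$)
$B = 1890$ ($B = 70 \cdot 27 = 1890$)
$\frac{1}{B + q} = \frac{1}{1890 + 55325} = \frac{1}{57215}$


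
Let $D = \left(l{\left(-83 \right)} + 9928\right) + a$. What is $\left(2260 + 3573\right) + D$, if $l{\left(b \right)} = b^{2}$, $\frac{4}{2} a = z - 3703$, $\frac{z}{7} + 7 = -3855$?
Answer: $\frac{14563}{2} \approx 7281.5$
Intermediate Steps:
$z = -27034$ ($z = -49 + 7 \left(-3855\right) = -49 - 26985 = -27034$)
$a = - \frac{30737}{2}$ ($a = \frac{-27034 - 3703}{2} = \frac{1}{2} \left(-30737\right) = - \frac{30737}{2} \approx -15369.0$)
$D = \frac{2897}{2}$ ($D = \left(\left(-83\right)^{2} + 9928\right) - \frac{30737}{2} = \left(6889 + 9928\right) - \frac{30737}{2} = 16817 - \frac{30737}{2} = \frac{2897}{2} \approx 1448.5$)
$\left(2260 + 3573\right) + D = \left(2260 + 3573\right) + \frac{2897}{2} = 5833 + \frac{2897}{2} = \frac{14563}{2}$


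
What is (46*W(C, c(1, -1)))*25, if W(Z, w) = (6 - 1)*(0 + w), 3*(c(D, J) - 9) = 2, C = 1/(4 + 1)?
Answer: 166750/3 ≈ 55583.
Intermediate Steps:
C = ⅕ (C = 1/5 = ⅕ ≈ 0.20000)
c(D, J) = 29/3 (c(D, J) = 9 + (⅓)*2 = 9 + ⅔ = 29/3)
W(Z, w) = 5*w
(46*W(C, c(1, -1)))*25 = (46*(5*(29/3)))*25 = (46*(145/3))*25 = (6670/3)*25 = 166750/3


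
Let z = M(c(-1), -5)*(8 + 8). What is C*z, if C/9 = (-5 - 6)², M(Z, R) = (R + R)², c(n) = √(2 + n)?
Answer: 1742400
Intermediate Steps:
M(Z, R) = 4*R² (M(Z, R) = (2*R)² = 4*R²)
C = 1089 (C = 9*(-5 - 6)² = 9*(-11)² = 9*121 = 1089)
z = 1600 (z = (4*(-5)²)*(8 + 8) = (4*25)*16 = 100*16 = 1600)
C*z = 1089*1600 = 1742400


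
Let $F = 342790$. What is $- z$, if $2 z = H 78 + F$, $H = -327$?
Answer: $-158642$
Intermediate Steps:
$z = 158642$ ($z = \frac{\left(-327\right) 78 + 342790}{2} = \frac{-25506 + 342790}{2} = \frac{1}{2} \cdot 317284 = 158642$)
$- z = \left(-1\right) 158642 = -158642$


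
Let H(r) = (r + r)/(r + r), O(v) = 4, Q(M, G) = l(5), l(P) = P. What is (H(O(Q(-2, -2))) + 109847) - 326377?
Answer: -216529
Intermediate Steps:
Q(M, G) = 5
H(r) = 1 (H(r) = (2*r)/((2*r)) = (2*r)*(1/(2*r)) = 1)
(H(O(Q(-2, -2))) + 109847) - 326377 = (1 + 109847) - 326377 = 109848 - 326377 = -216529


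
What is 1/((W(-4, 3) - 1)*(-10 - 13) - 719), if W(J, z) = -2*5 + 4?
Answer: -1/558 ≈ -0.0017921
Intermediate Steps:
W(J, z) = -6 (W(J, z) = -10 + 4 = -6)
1/((W(-4, 3) - 1)*(-10 - 13) - 719) = 1/((-6 - 1)*(-10 - 13) - 719) = 1/(-7*(-23) - 719) = 1/(161 - 719) = 1/(-558) = -1/558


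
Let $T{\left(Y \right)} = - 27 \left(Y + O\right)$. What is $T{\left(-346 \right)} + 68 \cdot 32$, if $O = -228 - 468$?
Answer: $30310$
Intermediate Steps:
$O = -696$ ($O = -228 - 468 = -696$)
$T{\left(Y \right)} = 18792 - 27 Y$ ($T{\left(Y \right)} = - 27 \left(Y - 696\right) = - 27 \left(-696 + Y\right) = 18792 - 27 Y$)
$T{\left(-346 \right)} + 68 \cdot 32 = \left(18792 - -9342\right) + 68 \cdot 32 = \left(18792 + 9342\right) + 2176 = 28134 + 2176 = 30310$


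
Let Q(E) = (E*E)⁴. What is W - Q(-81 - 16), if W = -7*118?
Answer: -7837433594377787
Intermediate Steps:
W = -826
Q(E) = E⁸ (Q(E) = (E²)⁴ = E⁸)
W - Q(-81 - 16) = -826 - (-81 - 16)⁸ = -826 - 1*(-97)⁸ = -826 - 1*7837433594376961 = -826 - 7837433594376961 = -7837433594377787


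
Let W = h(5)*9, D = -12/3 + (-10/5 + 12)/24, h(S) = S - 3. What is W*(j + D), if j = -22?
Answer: -921/2 ≈ -460.50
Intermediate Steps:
h(S) = -3 + S
D = -43/12 (D = -12*1/3 + (-10*1/5 + 12)*(1/24) = -4 + (-2 + 12)*(1/24) = -4 + 10*(1/24) = -4 + 5/12 = -43/12 ≈ -3.5833)
W = 18 (W = (-3 + 5)*9 = 2*9 = 18)
W*(j + D) = 18*(-22 - 43/12) = 18*(-307/12) = -921/2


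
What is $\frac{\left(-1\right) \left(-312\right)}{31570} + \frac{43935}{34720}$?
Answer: $\frac{19969437}{15658720} \approx 1.2753$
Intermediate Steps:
$\frac{\left(-1\right) \left(-312\right)}{31570} + \frac{43935}{34720} = 312 \cdot \frac{1}{31570} + 43935 \cdot \frac{1}{34720} = \frac{156}{15785} + \frac{8787}{6944} = \frac{19969437}{15658720}$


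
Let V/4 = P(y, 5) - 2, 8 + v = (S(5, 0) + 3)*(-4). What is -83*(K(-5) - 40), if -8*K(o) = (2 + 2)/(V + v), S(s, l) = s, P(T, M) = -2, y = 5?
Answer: 371757/112 ≈ 3319.3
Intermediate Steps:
v = -40 (v = -8 + (5 + 3)*(-4) = -8 + 8*(-4) = -8 - 32 = -40)
V = -16 (V = 4*(-2 - 2) = 4*(-4) = -16)
K(o) = 1/112 (K(o) = -(2 + 2)/(8*(-16 - 40)) = -1/(2*(-56)) = -(-1)/(2*56) = -1/8*(-1/14) = 1/112)
-83*(K(-5) - 40) = -83*(1/112 - 40) = -83*(-4479/112) = 371757/112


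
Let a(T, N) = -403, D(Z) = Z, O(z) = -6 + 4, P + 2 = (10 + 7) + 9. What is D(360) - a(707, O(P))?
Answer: 763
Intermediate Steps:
P = 24 (P = -2 + ((10 + 7) + 9) = -2 + (17 + 9) = -2 + 26 = 24)
O(z) = -2
D(360) - a(707, O(P)) = 360 - 1*(-403) = 360 + 403 = 763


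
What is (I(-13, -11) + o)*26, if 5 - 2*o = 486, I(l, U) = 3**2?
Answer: -6019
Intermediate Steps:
I(l, U) = 9
o = -481/2 (o = 5/2 - 1/2*486 = 5/2 - 243 = -481/2 ≈ -240.50)
(I(-13, -11) + o)*26 = (9 - 481/2)*26 = -463/2*26 = -6019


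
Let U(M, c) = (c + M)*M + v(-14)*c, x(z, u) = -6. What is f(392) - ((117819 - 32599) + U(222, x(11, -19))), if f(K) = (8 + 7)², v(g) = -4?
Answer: -132971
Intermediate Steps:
U(M, c) = -4*c + M*(M + c) (U(M, c) = (c + M)*M - 4*c = (M + c)*M - 4*c = M*(M + c) - 4*c = -4*c + M*(M + c))
f(K) = 225 (f(K) = 15² = 225)
f(392) - ((117819 - 32599) + U(222, x(11, -19))) = 225 - ((117819 - 32599) + (222² - 4*(-6) + 222*(-6))) = 225 - (85220 + (49284 + 24 - 1332)) = 225 - (85220 + 47976) = 225 - 1*133196 = 225 - 133196 = -132971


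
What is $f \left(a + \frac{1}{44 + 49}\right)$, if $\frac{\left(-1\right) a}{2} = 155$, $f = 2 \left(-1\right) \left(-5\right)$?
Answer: $- \frac{288290}{93} \approx -3099.9$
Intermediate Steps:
$f = 10$ ($f = \left(-2\right) \left(-5\right) = 10$)
$a = -310$ ($a = \left(-2\right) 155 = -310$)
$f \left(a + \frac{1}{44 + 49}\right) = 10 \left(-310 + \frac{1}{44 + 49}\right) = 10 \left(-310 + \frac{1}{93}\right) = 10 \left(- \frac{28829}{93}\right) = - \frac{288290}{93}$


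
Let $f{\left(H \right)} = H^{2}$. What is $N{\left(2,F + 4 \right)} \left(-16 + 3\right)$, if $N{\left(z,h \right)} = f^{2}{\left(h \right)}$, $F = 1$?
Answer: $-8125$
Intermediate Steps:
$N{\left(z,h \right)} = h^{4}$ ($N{\left(z,h \right)} = \left(h^{2}\right)^{2} = h^{4}$)
$N{\left(2,F + 4 \right)} \left(-16 + 3\right) = \left(1 + 4\right)^{4} \left(-16 + 3\right) = 5^{4} \left(-13\right) = 625 \left(-13\right) = -8125$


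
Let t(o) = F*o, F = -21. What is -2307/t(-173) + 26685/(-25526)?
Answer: -51945029/30911986 ≈ -1.6804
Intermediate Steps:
t(o) = -21*o
-2307/t(-173) + 26685/(-25526) = -2307/((-21*(-173))) + 26685/(-25526) = -2307/3633 + 26685*(-1/25526) = -2307*1/3633 - 26685/25526 = -769/1211 - 26685/25526 = -51945029/30911986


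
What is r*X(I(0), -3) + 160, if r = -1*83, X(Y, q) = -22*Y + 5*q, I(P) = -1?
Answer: -421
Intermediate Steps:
r = -83
r*X(I(0), -3) + 160 = -83*(-22*(-1) + 5*(-3)) + 160 = -83*(22 - 15) + 160 = -83*7 + 160 = -581 + 160 = -421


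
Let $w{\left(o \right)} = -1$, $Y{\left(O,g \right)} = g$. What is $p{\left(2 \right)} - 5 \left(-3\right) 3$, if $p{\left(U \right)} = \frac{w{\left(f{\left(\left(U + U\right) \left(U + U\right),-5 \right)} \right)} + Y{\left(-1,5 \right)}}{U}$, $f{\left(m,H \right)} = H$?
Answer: $47$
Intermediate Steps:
$p{\left(U \right)} = \frac{4}{U}$ ($p{\left(U \right)} = \frac{-1 + 5}{U} = \frac{4}{U}$)
$p{\left(2 \right)} - 5 \left(-3\right) 3 = \frac{4}{2} - 5 \left(-3\right) 3 = 4 \cdot \frac{1}{2} - \left(-15\right) 3 = 2 - -45 = 2 + 45 = 47$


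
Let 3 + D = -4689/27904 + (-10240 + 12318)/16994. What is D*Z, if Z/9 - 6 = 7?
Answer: -84491671797/237100288 ≈ -356.35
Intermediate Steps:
D = -722151041/237100288 (D = -3 + (-4689/27904 + (-10240 + 12318)/16994) = -3 + (-4689*1/27904 + 2078*(1/16994)) = -3 + (-4689/27904 + 1039/8497) = -3 - 10850177/237100288 = -722151041/237100288 ≈ -3.0458)
Z = 117 (Z = 54 + 9*7 = 54 + 63 = 117)
D*Z = -722151041/237100288*117 = -84491671797/237100288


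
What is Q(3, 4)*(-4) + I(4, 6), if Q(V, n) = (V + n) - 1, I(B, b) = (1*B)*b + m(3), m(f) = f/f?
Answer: 1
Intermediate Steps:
m(f) = 1
I(B, b) = 1 + B*b (I(B, b) = (1*B)*b + 1 = B*b + 1 = 1 + B*b)
Q(V, n) = -1 + V + n
Q(3, 4)*(-4) + I(4, 6) = (-1 + 3 + 4)*(-4) + (1 + 4*6) = 6*(-4) + (1 + 24) = -24 + 25 = 1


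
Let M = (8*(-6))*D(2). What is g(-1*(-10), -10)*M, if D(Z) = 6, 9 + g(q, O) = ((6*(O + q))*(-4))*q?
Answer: 2592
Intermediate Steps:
g(q, O) = -9 + q*(-24*O - 24*q) (g(q, O) = -9 + ((6*(O + q))*(-4))*q = -9 + ((6*O + 6*q)*(-4))*q = -9 + (-24*O - 24*q)*q = -9 + q*(-24*O - 24*q))
M = -288 (M = (8*(-6))*6 = -48*6 = -288)
g(-1*(-10), -10)*M = (-9 - 24*(-1*(-10))**2 - 24*(-10)*(-1*(-10)))*(-288) = (-9 - 24*10**2 - 24*(-10)*10)*(-288) = (-9 - 24*100 + 2400)*(-288) = (-9 - 2400 + 2400)*(-288) = -9*(-288) = 2592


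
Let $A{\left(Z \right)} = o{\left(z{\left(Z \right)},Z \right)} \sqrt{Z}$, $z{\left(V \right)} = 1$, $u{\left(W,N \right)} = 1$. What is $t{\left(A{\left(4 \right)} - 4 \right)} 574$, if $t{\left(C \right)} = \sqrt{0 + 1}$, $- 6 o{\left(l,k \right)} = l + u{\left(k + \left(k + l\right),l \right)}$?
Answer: $574$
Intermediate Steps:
$o{\left(l,k \right)} = - \frac{1}{6} - \frac{l}{6}$ ($o{\left(l,k \right)} = - \frac{l + 1}{6} = - \frac{1 + l}{6} = - \frac{1}{6} - \frac{l}{6}$)
$A{\left(Z \right)} = - \frac{\sqrt{Z}}{3}$ ($A{\left(Z \right)} = \left(- \frac{1}{6} - \frac{1}{6}\right) \sqrt{Z} = - \frac{\sqrt{Z}}{3}$)
$t{\left(C \right)} = 1$ ($t{\left(C \right)} = \sqrt{1} = 1$)
$t{\left(A{\left(4 \right)} - 4 \right)} 574 = 1 \cdot 574 = 574$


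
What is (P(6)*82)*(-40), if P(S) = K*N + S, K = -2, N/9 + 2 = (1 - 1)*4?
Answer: -137760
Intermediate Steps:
N = -18 (N = -18 + 9*((1 - 1)*4) = -18 + 9*(0*4) = -18 + 9*0 = -18 + 0 = -18)
P(S) = 36 + S (P(S) = -2*(-18) + S = 36 + S)
(P(6)*82)*(-40) = ((36 + 6)*82)*(-40) = (42*82)*(-40) = 3444*(-40) = -137760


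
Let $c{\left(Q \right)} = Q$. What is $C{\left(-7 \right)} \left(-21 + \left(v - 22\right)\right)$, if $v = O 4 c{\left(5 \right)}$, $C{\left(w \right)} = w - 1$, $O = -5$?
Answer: $1144$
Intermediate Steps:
$C{\left(w \right)} = -1 + w$
$v = -100$ ($v = \left(-5\right) 4 \cdot 5 = \left(-20\right) 5 = -100$)
$C{\left(-7 \right)} \left(-21 + \left(v - 22\right)\right) = \left(-1 - 7\right) \left(-21 - 122\right) = - 8 \left(-21 - 122\right) = \left(-8\right) \left(-143\right) = 1144$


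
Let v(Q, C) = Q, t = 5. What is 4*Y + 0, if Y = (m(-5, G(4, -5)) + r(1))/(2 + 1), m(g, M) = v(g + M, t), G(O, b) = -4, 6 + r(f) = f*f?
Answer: -56/3 ≈ -18.667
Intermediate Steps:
r(f) = -6 + f**2 (r(f) = -6 + f*f = -6 + f**2)
m(g, M) = M + g (m(g, M) = g + M = M + g)
Y = -14/3 (Y = ((-4 - 5) + (-6 + 1**2))/(2 + 1) = (-9 + (-6 + 1))/3 = (-9 - 5)*(1/3) = -14*1/3 = -14/3 ≈ -4.6667)
4*Y + 0 = 4*(-14/3) + 0 = -56/3 + 0 = -56/3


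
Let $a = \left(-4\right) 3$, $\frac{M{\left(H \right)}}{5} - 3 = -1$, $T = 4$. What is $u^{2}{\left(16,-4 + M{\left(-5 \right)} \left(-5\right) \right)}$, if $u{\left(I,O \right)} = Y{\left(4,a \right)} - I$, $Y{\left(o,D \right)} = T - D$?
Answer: $0$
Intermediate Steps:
$M{\left(H \right)} = 10$ ($M{\left(H \right)} = 15 + 5 \left(-1\right) = 15 - 5 = 10$)
$a = -12$
$Y{\left(o,D \right)} = 4 - D$
$u{\left(I,O \right)} = 16 - I$ ($u{\left(I,O \right)} = \left(4 - -12\right) - I = \left(4 + 12\right) - I = 16 - I$)
$u^{2}{\left(16,-4 + M{\left(-5 \right)} \left(-5\right) \right)} = \left(16 - 16\right)^{2} = 0^{2} = 0$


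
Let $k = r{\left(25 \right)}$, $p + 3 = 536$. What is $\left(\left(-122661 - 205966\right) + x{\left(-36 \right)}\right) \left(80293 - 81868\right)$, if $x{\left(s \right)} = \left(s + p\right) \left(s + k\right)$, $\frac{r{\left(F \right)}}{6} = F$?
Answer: $428351175$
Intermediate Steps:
$p = 533$ ($p = -3 + 536 = 533$)
$r{\left(F \right)} = 6 F$
$k = 150$ ($k = 6 \cdot 25 = 150$)
$x{\left(s \right)} = \left(150 + s\right) \left(533 + s\right)$ ($x{\left(s \right)} = \left(s + 533\right) \left(s + 150\right) = \left(533 + s\right) \left(150 + s\right) = \left(150 + s\right) \left(533 + s\right)$)
$\left(\left(-122661 - 205966\right) + x{\left(-36 \right)}\right) \left(80293 - 81868\right) = \left(\left(-122661 - 205966\right) + \left(79950 + \left(-36\right)^{2} + 683 \left(-36\right)\right)\right) \left(80293 - 81868\right) = \left(\left(-122661 - 205966\right) + \left(79950 + 1296 - 24588\right)\right) \left(-1575\right) = \left(-328627 + 56658\right) \left(-1575\right) = \left(-271969\right) \left(-1575\right) = 428351175$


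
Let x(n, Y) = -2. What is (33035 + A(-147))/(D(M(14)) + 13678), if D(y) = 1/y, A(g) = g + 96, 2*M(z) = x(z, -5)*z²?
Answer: 6464864/2680887 ≈ 2.4115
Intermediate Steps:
M(z) = -z² (M(z) = (-2*z²)/2 = -z²)
A(g) = 96 + g
(33035 + A(-147))/(D(M(14)) + 13678) = (33035 + (96 - 147))/(1/(-1*14²) + 13678) = (33035 - 51)/(1/(-1*196) + 13678) = 32984/(1/(-196) + 13678) = 32984/(-1/196 + 13678) = 32984/(2680887/196) = 32984*(196/2680887) = 6464864/2680887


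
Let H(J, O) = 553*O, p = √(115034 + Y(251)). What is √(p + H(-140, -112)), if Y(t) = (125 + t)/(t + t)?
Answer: √(-3902029936 + 251*√7247304222)/251 ≈ 248.19*I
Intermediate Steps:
Y(t) = (125 + t)/(2*t) (Y(t) = (125 + t)/((2*t)) = (125 + t)*(1/(2*t)) = (125 + t)/(2*t))
p = √7247304222/251 (p = √(115034 + (½)*(125 + 251)/251) = √(115034 + (½)*(1/251)*376) = √(115034 + 188/251) = √(28873722/251) = √7247304222/251 ≈ 339.17)
√(p + H(-140, -112)) = √(√7247304222/251 + 553*(-112)) = √(√7247304222/251 - 61936) = √(-61936 + √7247304222/251)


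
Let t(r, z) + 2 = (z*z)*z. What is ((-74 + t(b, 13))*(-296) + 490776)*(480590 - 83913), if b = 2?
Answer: -54360616080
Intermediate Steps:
t(r, z) = -2 + z³ (t(r, z) = -2 + (z*z)*z = -2 + z²*z = -2 + z³)
((-74 + t(b, 13))*(-296) + 490776)*(480590 - 83913) = ((-74 + (-2 + 13³))*(-296) + 490776)*(480590 - 83913) = ((-74 + (-2 + 2197))*(-296) + 490776)*396677 = ((-74 + 2195)*(-296) + 490776)*396677 = (2121*(-296) + 490776)*396677 = (-627816 + 490776)*396677 = -137040*396677 = -54360616080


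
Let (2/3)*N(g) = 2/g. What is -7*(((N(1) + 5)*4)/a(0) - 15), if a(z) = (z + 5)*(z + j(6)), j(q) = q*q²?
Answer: 14147/135 ≈ 104.79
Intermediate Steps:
j(q) = q³
a(z) = (5 + z)*(216 + z) (a(z) = (z + 5)*(z + 6³) = (5 + z)*(z + 216) = (5 + z)*(216 + z))
N(g) = 3/g (N(g) = 3*(2/g)/2 = 3/g)
-7*(((N(1) + 5)*4)/a(0) - 15) = -7*(((3/1 + 5)*4)/(1080 + 0² + 221*0) - 15) = -7*(((3*1 + 5)*4)/(1080 + 0 + 0) - 15) = -7*(((3 + 5)*4)/1080 - 15) = -7*((8*4)*(1/1080) - 15) = -7*(32*(1/1080) - 15) = -7*(4/135 - 15) = -7*(-2021/135) = 14147/135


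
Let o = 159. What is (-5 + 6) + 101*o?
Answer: 16060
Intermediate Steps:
(-5 + 6) + 101*o = (-5 + 6) + 101*159 = 1 + 16059 = 16060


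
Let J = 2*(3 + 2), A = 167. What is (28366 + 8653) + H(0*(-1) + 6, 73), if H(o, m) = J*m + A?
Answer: 37916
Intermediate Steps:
J = 10 (J = 2*5 = 10)
H(o, m) = 167 + 10*m (H(o, m) = 10*m + 167 = 167 + 10*m)
(28366 + 8653) + H(0*(-1) + 6, 73) = (28366 + 8653) + (167 + 10*73) = 37019 + (167 + 730) = 37019 + 897 = 37916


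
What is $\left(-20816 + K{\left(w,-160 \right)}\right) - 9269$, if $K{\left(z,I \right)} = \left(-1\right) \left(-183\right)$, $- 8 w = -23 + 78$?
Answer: $-29902$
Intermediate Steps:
$w = - \frac{55}{8}$ ($w = - \frac{-23 + 78}{8} = \left(- \frac{1}{8}\right) 55 = - \frac{55}{8} \approx -6.875$)
$K{\left(z,I \right)} = 183$
$\left(-20816 + K{\left(w,-160 \right)}\right) - 9269 = \left(-20816 + 183\right) - 9269 = -20633 - 9269 = -29902$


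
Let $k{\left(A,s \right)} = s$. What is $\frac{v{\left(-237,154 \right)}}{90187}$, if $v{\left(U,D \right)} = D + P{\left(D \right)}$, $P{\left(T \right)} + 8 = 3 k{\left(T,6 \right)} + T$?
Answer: $\frac{318}{90187} \approx 0.003526$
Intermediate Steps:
$P{\left(T \right)} = 10 + T$ ($P{\left(T \right)} = -8 + \left(3 \cdot 6 + T\right) = -8 + \left(18 + T\right) = 10 + T$)
$v{\left(U,D \right)} = 10 + 2 D$ ($v{\left(U,D \right)} = D + \left(10 + D\right) = 10 + 2 D$)
$\frac{v{\left(-237,154 \right)}}{90187} = \frac{10 + 2 \cdot 154}{90187} = \left(10 + 308\right) \frac{1}{90187} = 318 \cdot \frac{1}{90187} = \frac{318}{90187}$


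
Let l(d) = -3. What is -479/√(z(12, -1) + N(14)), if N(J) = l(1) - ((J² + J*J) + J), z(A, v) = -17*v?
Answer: 479*I*√2/28 ≈ 24.193*I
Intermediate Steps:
N(J) = -3 - J - 2*J² (N(J) = -3 - ((J² + J*J) + J) = -3 - ((J² + J²) + J) = -3 - (2*J² + J) = -3 - (J + 2*J²) = -3 + (-J - 2*J²) = -3 - J - 2*J²)
-479/√(z(12, -1) + N(14)) = -479/√(-17*(-1) + (-3 - 1*14 - 2*14²)) = -479/√(17 + (-3 - 14 - 2*196)) = -479/√(17 + (-3 - 14 - 392)) = -479/√(17 - 409) = -479*(-I*√2/28) = -(-479)*I*√2/28 = 479*I*√2/28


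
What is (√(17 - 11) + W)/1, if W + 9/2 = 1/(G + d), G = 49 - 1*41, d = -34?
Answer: -59/13 + √6 ≈ -2.0890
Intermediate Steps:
G = 8 (G = 49 - 41 = 8)
W = -59/13 (W = -9/2 + 1/(8 - 34) = -9/2 + 1/(-26) = -9/2 - 1/26 = -59/13 ≈ -4.5385)
(√(17 - 11) + W)/1 = (√(17 - 11) - 59/13)/1 = (√6 - 59/13)*1 = (-59/13 + √6)*1 = -59/13 + √6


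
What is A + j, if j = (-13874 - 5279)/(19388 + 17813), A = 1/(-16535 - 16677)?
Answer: -636146637/1235519612 ≈ -0.51488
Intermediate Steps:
A = -1/33212 (A = 1/(-33212) = -1/33212 ≈ -3.0110e-5)
j = -19153/37201 ≈ -0.51485
A + j = -1/33212 - 19153/37201 = -636146637/1235519612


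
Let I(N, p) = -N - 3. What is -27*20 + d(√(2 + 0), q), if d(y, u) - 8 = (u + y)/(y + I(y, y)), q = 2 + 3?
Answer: -1601/3 - √2/3 ≈ -534.14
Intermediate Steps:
I(N, p) = -3 - N
q = 5
d(y, u) = 8 - u/3 - y/3 (d(y, u) = 8 + (u + y)/(y + (-3 - y)) = 8 + (u + y)/(-3) = 8 + (u + y)*(-⅓) = 8 + (-u/3 - y/3) = 8 - u/3 - y/3)
-27*20 + d(√(2 + 0), q) = -27*20 + (8 - ⅓*5 - √(2 + 0)/3) = -540 + (8 - 5/3 - √2/3) = -540 + (19/3 - √2/3) = -1601/3 - √2/3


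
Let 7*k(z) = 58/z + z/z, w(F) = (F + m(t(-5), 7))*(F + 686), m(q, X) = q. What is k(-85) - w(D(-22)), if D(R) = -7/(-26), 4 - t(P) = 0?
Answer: -1178422683/402220 ≈ -2929.8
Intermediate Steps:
t(P) = 4 (t(P) = 4 - 1*0 = 4 + 0 = 4)
D(R) = 7/26 (D(R) = -7*(-1/26) = 7/26)
w(F) = (4 + F)*(686 + F) (w(F) = (F + 4)*(F + 686) = (4 + F)*(686 + F))
k(z) = ⅐ + 58/(7*z) (k(z) = (58/z + z/z)/7 = (58/z + 1)/7 = (1 + 58/z)/7 = ⅐ + 58/(7*z))
k(-85) - w(D(-22)) = (⅐)*(58 - 85)/(-85) - (2744 + (7/26)² + 690*(7/26)) = (⅐)*(-1/85)*(-27) - (2744 + 49/676 + 2415/13) = 27/595 - 1*1980573/676 = 27/595 - 1980573/676 = -1178422683/402220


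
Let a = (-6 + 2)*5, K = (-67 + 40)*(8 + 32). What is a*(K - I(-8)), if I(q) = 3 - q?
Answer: 21820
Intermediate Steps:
K = -1080 (K = -27*40 = -1080)
a = -20 (a = -4*5 = -20)
a*(K - I(-8)) = -20*(-1080 - (3 - 1*(-8))) = -20*(-1080 - (3 + 8)) = -20*(-1080 - 1*11) = -20*(-1080 - 11) = -20*(-1091) = 21820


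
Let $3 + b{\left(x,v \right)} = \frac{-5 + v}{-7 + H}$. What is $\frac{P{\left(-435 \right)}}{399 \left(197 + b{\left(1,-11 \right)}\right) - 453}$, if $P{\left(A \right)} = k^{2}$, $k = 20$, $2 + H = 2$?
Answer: $\frac{80}{15573} \approx 0.0051371$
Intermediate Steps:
$H = 0$ ($H = -2 + 2 = 0$)
$b{\left(x,v \right)} = - \frac{16}{7} - \frac{v}{7}$ ($b{\left(x,v \right)} = -3 + \frac{-5 + v}{-7 + 0} = -3 + \frac{-5 + v}{-7} = -3 + \left(-5 + v\right) \left(- \frac{1}{7}\right) = -3 - \left(- \frac{5}{7} + \frac{v}{7}\right) = - \frac{16}{7} - \frac{v}{7}$)
$P{\left(A \right)} = 400$ ($P{\left(A \right)} = 20^{2} = 400$)
$\frac{P{\left(-435 \right)}}{399 \left(197 + b{\left(1,-11 \right)}\right) - 453} = \frac{400}{399 \left(197 - \frac{5}{7}\right) - 453} = \frac{400}{399 \cdot \frac{1374}{7} - 453} = \frac{400}{78318 - 453} = \frac{400}{77865} = 400 \cdot \frac{1}{77865} = \frac{80}{15573}$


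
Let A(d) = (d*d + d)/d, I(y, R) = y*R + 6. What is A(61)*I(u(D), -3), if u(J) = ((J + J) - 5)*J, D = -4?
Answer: -9300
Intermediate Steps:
u(J) = J*(-5 + 2*J) (u(J) = (2*J - 5)*J = (-5 + 2*J)*J = J*(-5 + 2*J))
I(y, R) = 6 + R*y (I(y, R) = R*y + 6 = 6 + R*y)
A(d) = (d + d²)/d (A(d) = (d² + d)/d = (d + d²)/d)
A(61)*I(u(D), -3) = (1 + 61)*(6 - (-12)*(-5 + 2*(-4))) = 62*(6 - (-12)*(-5 - 8)) = 62*(6 - (-12)*(-13)) = 62*(6 - 3*52) = 62*(6 - 156) = 62*(-150) = -9300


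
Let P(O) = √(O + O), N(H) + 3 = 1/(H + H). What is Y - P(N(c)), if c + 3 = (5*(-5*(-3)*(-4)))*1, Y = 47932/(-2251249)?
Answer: -47932/2251249 - I*√551157/303 ≈ -0.021291 - 2.4502*I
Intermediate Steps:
Y = -47932/2251249 (Y = 47932*(-1/2251249) = -47932/2251249 ≈ -0.021291)
c = -303 (c = -3 + (5*(-5*(-3)*(-4)))*1 = -3 + (5*(15*(-4)))*1 = -3 + (5*(-60))*1 = -3 - 300*1 = -3 - 300 = -303)
N(H) = -3 + 1/(2*H) (N(H) = -3 + 1/(H + H) = -3 + 1/(2*H))
P(O) = √2*√O (P(O) = √(2*O) = √2*√O)
Y - P(N(c)) = -47932/2251249 - √2*√(-3 + (½)/(-303)) = -47932/2251249 - √2*√(-3 + (½)*(-1/303)) = -47932/2251249 - √2*√(-3 - 1/606) = -47932/2251249 - √2*√(-1819/606) = -47932/2251249 - √2*I*√1102314/606 = -47932/2251249 - I*√551157/303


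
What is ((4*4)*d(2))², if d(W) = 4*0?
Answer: 0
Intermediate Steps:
d(W) = 0
((4*4)*d(2))² = ((4*4)*0)² = (16*0)² = 0² = 0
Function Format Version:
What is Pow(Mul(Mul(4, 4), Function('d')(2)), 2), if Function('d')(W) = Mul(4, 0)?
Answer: 0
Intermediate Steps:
Function('d')(W) = 0
Pow(Mul(Mul(4, 4), Function('d')(2)), 2) = Pow(Mul(Mul(4, 4), 0), 2) = Pow(Mul(16, 0), 2) = Pow(0, 2) = 0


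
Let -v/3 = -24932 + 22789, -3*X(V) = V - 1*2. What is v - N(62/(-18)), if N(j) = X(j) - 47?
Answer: 174803/27 ≈ 6474.2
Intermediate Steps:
X(V) = ⅔ - V/3 (X(V) = -(V - 1*2)/3 = -(V - 2)/3 = -(-2 + V)/3 = ⅔ - V/3)
N(j) = -139/3 - j/3 (N(j) = (⅔ - j/3) - 47 = -139/3 - j/3)
v = 6429 (v = -3*(-24932 + 22789) = -3*(-2143) = 6429)
v - N(62/(-18)) = 6429 - (-139/3 - 62/(3*(-18))) = 6429 - (-139/3 - 62*(-1)/(3*18)) = 6429 - (-139/3 - ⅓*(-31/9)) = 6429 - (-139/3 + 31/27) = 6429 - 1*(-1220/27) = 6429 + 1220/27 = 174803/27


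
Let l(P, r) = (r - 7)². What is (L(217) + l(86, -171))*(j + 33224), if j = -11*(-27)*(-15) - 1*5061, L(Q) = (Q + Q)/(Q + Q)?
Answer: 751187980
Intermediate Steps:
L(Q) = 1 (L(Q) = (2*Q)/((2*Q)) = (2*Q)*(1/(2*Q)) = 1)
j = -9516 (j = 297*(-15) - 5061 = -4455 - 5061 = -9516)
l(P, r) = (-7 + r)²
(L(217) + l(86, -171))*(j + 33224) = (1 + (-7 - 171)²)*(-9516 + 33224) = (1 + (-178)²)*23708 = (1 + 31684)*23708 = 31685*23708 = 751187980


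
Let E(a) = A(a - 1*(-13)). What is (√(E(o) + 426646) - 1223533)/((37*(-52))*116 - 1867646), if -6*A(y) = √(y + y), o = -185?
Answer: 1223533/2090830 - √(3839814 - 3*I*√86)/6272490 ≈ 0.58488 + 1.1317e-9*I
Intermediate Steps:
A(y) = -√2*√y/6 (A(y) = -√(y + y)/6 = -√2*√y/6)
E(a) = -√2*√(13 + a)/6 (E(a) = -√2*√(a - 1*(-13))/6 = -√2*√(a + 13)/6 = -√2*√(13 + a)/6)
(√(E(o) + 426646) - 1223533)/((37*(-52))*116 - 1867646) = (√(-√(26 + 2*(-185))/6 + 426646) - 1223533)/((37*(-52))*116 - 1867646) = (√(-√(26 - 370)/6 + 426646) - 1223533)/(-1924*116 - 1867646) = (√(-I*√86/3 + 426646) - 1223533)/(-223184 - 1867646) = (√(-I*√86/3 + 426646) - 1223533)/(-2090830) = (√(-I*√86/3 + 426646) - 1223533)*(-1/2090830) = (√(426646 - I*√86/3) - 1223533)*(-1/2090830) = (-1223533 + √(426646 - I*√86/3))*(-1/2090830) = 1223533/2090830 - √(426646 - I*√86/3)/2090830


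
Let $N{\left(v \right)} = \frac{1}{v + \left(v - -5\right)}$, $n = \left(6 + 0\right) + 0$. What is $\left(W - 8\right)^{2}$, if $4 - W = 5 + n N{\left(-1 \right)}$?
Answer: $121$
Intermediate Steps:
$n = 6$ ($n = 6 + 0 = 6$)
$N{\left(v \right)} = \frac{1}{5 + 2 v}$ ($N{\left(v \right)} = \frac{1}{v + \left(v + 5\right)} = \frac{1}{v + \left(5 + v\right)} = \frac{1}{5 + 2 v}$)
$W = -3$ ($W = 4 - \left(5 + \frac{6}{5 + 2 \left(-1\right)}\right) = 4 - \left(5 + \frac{6}{5 - 2}\right) = 4 - \left(5 + \frac{6}{3}\right) = 4 - \left(5 + 6 \cdot \frac{1}{3}\right) = 4 - \left(5 + 2\right) = 4 - 7 = -3$)
$\left(W - 8\right)^{2} = \left(-3 - 8\right)^{2} = \left(-11\right)^{2} = 121$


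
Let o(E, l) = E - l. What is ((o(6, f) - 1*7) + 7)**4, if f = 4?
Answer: 16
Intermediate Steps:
((o(6, f) - 1*7) + 7)**4 = (((6 - 1*4) - 1*7) + 7)**4 = (((6 - 4) - 7) + 7)**4 = ((2 - 7) + 7)**4 = (-5 + 7)**4 = 2**4 = 16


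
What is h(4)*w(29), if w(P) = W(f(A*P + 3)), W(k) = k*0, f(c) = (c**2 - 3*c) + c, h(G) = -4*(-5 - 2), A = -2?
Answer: 0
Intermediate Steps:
h(G) = 28 (h(G) = -4*(-7) = 28)
f(c) = c**2 - 2*c
W(k) = 0
w(P) = 0
h(4)*w(29) = 28*0 = 0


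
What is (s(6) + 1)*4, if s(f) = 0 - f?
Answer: -20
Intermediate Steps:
s(f) = -f
(s(6) + 1)*4 = (-1*6 + 1)*4 = (-6 + 1)*4 = -5*4 = -20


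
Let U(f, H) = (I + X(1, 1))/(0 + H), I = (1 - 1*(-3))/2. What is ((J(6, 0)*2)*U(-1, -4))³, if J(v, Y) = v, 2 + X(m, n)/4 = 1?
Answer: 216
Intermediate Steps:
X(m, n) = -4 (X(m, n) = -8 + 4*1 = -8 + 4 = -4)
I = 2 (I = (1 + 3)*(½) = 4*(½) = 2)
U(f, H) = -2/H (U(f, H) = (2 - 4)/(0 + H) = -2/H)
((J(6, 0)*2)*U(-1, -4))³ = ((6*2)*(-2/(-4)))³ = (12*(-2*(-¼)))³ = (12*(½))³ = 6³ = 216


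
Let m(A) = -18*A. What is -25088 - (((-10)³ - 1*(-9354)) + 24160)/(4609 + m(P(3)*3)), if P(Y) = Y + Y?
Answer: -107534594/4285 ≈ -25096.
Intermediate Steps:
P(Y) = 2*Y
-25088 - (((-10)³ - 1*(-9354)) + 24160)/(4609 + m(P(3)*3)) = -25088 - (((-10)³ - 1*(-9354)) + 24160)/(4609 - 18*2*3*3) = -25088 - ((-1000 + 9354) + 24160)/(4609 - 108*3) = -25088 - (8354 + 24160)/(4609 - 18*18) = -25088 - 32514/(4609 - 324) = -25088 - 32514/4285 = -107534594/4285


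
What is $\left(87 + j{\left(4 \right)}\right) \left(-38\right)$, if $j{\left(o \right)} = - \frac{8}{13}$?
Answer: $- \frac{42674}{13} \approx -3282.6$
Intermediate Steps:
$j{\left(o \right)} = - \frac{8}{13}$ ($j{\left(o \right)} = \left(-8\right) \frac{1}{13} = - \frac{8}{13}$)
$\left(87 + j{\left(4 \right)}\right) \left(-38\right) = \left(87 - \frac{8}{13}\right) \left(-38\right) = \frac{1123}{13} \left(-38\right) = - \frac{42674}{13}$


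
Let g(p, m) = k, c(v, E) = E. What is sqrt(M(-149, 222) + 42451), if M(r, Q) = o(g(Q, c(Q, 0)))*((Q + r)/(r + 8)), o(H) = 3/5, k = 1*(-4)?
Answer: 2*sqrt(586084830)/235 ≈ 206.04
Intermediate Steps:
k = -4
g(p, m) = -4
o(H) = 3/5 (o(H) = 3*(1/5) = 3/5)
M(r, Q) = 3*(Q + r)/(5*(8 + r)) (M(r, Q) = 3*((Q + r)/(r + 8))/5 = 3*((Q + r)/(8 + r))/5 = 3*(Q + r)/(5*(8 + r)))
sqrt(M(-149, 222) + 42451) = sqrt(3*(222 - 149)/(5*(8 - 149)) + 42451) = sqrt((3/5)*73/(-141) + 42451) = sqrt((3/5)*(-1/141)*73 + 42451) = sqrt(-73/235 + 42451) = sqrt(9975912/235) = 2*sqrt(586084830)/235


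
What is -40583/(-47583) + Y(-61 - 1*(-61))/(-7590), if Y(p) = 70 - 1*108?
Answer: 51638854/60192495 ≈ 0.85789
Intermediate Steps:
Y(p) = -38 (Y(p) = 70 - 108 = -38)
-40583/(-47583) + Y(-61 - 1*(-61))/(-7590) = -40583/(-47583) - 38/(-7590) = -40583*(-1/47583) - 38*(-1/7590) = 40583/47583 + 19/3795 = 51638854/60192495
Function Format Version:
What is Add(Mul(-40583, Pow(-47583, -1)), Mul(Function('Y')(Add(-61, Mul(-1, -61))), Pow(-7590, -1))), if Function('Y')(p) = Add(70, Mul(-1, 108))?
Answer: Rational(51638854, 60192495) ≈ 0.85789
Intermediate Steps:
Function('Y')(p) = -38 (Function('Y')(p) = Add(70, -108) = -38)
Add(Mul(-40583, Pow(-47583, -1)), Mul(Function('Y')(Add(-61, Mul(-1, -61))), Pow(-7590, -1))) = Add(Mul(-40583, Pow(-47583, -1)), Mul(-38, Pow(-7590, -1))) = Add(Mul(-40583, Rational(-1, 47583)), Mul(-38, Rational(-1, 7590))) = Add(Rational(40583, 47583), Rational(19, 3795)) = Rational(51638854, 60192495)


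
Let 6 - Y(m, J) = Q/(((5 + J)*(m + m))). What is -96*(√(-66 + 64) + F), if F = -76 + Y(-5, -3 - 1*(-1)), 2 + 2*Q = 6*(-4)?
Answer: 33808/5 - 96*I*√2 ≈ 6761.6 - 135.76*I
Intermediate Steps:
Q = -13 (Q = -1 + (6*(-4))/2 = -1 + (½)*(-24) = -1 - 12 = -13)
Y(m, J) = 6 + 13/(2*m*(5 + J)) (Y(m, J) = 6 - (-13)/((5 + J)*(m + m)) = 6 - (-13)/((5 + J)*(2*m)) = 6 - (-13)/(2*m*(5 + J)) = 6 + 13/(2*m*(5 + J)))
F = -2113/30 (F = -76 + (½)*(13 + 60*(-5) + 12*(-3 - 1*(-1))*(-5))/(-5*(5 + (-3 - 1*(-1)))) = -76 + (½)*(-⅕)*(13 - 300 + 12*(-3 + 1)*(-5))/(5 + (-3 + 1)) = -76 + (½)*(-⅕)*(13 - 300 + 12*(-2)*(-5))/(5 - 2) = -76 + (½)*(-⅕)*(13 - 300 + 120)/3 = -76 + (½)*(-⅕)*(⅓)*(-167) = -76 + 167/30 = -2113/30 ≈ -70.433)
-96*(√(-66 + 64) + F) = -96*(√(-66 + 64) - 2113/30) = -96*(√(-2) - 2113/30) = -96*(I*√2 - 2113/30) = -96*(-2113/30 + I*√2) = 33808/5 - 96*I*√2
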